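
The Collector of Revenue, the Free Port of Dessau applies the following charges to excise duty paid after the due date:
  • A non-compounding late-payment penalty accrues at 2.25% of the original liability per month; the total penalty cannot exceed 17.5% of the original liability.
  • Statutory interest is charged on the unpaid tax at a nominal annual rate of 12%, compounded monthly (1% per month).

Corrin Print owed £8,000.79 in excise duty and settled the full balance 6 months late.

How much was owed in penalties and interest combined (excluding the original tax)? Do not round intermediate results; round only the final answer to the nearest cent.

£1,572.32

Penalty: 6 × 2.25% × £8,000.79 = £1,080.11… (below the 17.5% cap of £1,400.14…)
Interest: £8,000.79 × ((1 + 0.01)^6 − 1) = £8,000.79 × 0.0615202… = £492.2098…
Penalties + interest = £1,080.1067… + £492.2098… = £1,572.32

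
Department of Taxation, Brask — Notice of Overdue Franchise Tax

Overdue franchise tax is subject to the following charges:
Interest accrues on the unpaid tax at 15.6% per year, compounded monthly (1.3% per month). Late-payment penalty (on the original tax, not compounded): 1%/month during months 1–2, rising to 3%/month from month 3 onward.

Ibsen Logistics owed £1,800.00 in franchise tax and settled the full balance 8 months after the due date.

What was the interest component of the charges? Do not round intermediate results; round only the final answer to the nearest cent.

£195.94

Interest: £1,800.00 × ((1 + 0.013)^8 − 1) = £1,800.00 × 0.1088571… = £195.9427…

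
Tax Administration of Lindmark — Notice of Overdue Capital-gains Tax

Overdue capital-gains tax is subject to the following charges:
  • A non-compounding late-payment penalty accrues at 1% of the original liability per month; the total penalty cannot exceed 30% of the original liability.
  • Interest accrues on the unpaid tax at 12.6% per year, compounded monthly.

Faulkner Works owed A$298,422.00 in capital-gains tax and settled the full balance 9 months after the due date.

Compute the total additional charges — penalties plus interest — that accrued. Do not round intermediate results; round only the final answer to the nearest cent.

A$56,272.78

Penalty: 9 × 1% × A$298,422.00 = A$26,857.98 (below the 30% cap of A$89,526.60)
Interest (12.6%/yr ÷ 12 = 1.05%/month): A$298,422.00 × ((1 + 0.0105)^9 − 1) = A$29,414.7965…
Penalties + interest = A$26,857.9800 + A$29,414.7965… = A$56,272.78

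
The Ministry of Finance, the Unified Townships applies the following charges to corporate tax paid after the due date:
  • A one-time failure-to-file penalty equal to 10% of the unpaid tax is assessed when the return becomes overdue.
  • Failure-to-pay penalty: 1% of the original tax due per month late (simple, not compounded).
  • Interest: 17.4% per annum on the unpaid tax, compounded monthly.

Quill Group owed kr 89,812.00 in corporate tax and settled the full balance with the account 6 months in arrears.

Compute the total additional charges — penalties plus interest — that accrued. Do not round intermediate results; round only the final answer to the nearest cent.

kr 22,472.34

Failure-to-file penalty: 10% × kr 89,812.00 = kr 8,981.20
Failure-to-pay penalty = 1% × kr 89,812.00 × 6 mo = kr 5,388.72
Interest (17.4%/yr ÷ 12 = 1.45%/month): kr 89,812.00 × ((1 + 0.0145)^6 − 1) = kr 8,102.4246…
Penalties + interest = kr 14,369.9200 + kr 8,102.4246… = kr 22,472.34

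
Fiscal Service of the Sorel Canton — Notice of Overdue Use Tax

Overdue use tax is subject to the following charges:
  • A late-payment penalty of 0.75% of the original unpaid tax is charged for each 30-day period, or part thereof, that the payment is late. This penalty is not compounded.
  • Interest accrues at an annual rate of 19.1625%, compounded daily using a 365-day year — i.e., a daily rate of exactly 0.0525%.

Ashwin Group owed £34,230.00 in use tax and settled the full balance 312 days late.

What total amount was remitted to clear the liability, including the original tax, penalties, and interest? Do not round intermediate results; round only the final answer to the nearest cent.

£43,144.45

Penalty periods: ⌈312/30⌉ = 11; penalty = 11 × 0.75% × £34,230.00 = £2,823.98…
Interest: £34,230.00 × ((1 + 0.000525)^312 − 1) = £34,230.00 × 0.17792806… = £6,090.4776…
Total = £34,230.00 + £2,823.9750 + £6,090.4776… = £43,144.45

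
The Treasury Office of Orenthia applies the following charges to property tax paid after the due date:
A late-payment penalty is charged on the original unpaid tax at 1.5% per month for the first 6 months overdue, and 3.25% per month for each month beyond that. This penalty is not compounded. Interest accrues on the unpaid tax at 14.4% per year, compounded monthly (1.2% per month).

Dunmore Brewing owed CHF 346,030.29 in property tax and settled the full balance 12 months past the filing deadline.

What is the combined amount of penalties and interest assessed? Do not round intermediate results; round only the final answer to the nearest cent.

Penalty, months 1–6: 6 × 1.5% × CHF 346,030.29 = CHF 31,142.73…
Penalty, months 7–12: 6 × 3.25% × CHF 346,030.29 = CHF 67,475.91…
Interest: CHF 346,030.29 × ((1 + 0.012)^12 − 1) = CHF 346,030.29 × 0.1538946… = CHF 53,252.2014…
Penalties + interest = CHF 98,618.6327… + CHF 53,252.2014… = CHF 151,870.83

CHF 151,870.83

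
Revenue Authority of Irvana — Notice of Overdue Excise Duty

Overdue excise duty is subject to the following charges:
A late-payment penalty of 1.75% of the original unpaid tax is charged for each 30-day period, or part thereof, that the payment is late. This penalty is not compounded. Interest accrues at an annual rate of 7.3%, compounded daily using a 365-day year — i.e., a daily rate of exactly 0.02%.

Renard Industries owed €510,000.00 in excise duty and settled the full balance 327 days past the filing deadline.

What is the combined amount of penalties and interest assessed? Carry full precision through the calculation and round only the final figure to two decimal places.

Penalty periods: ⌈327/30⌉ = 11; penalty = 11 × 1.75% × €510,000.00 = €98,175.00
Interest: €510,000.00 × ((1 + 0.0002)^327 − 1) = €510,000.00 × 0.06757899… = €34,465.2861…
Penalties + interest = €98,175.0000 + €34,465.2861… = €132,640.29

€132,640.29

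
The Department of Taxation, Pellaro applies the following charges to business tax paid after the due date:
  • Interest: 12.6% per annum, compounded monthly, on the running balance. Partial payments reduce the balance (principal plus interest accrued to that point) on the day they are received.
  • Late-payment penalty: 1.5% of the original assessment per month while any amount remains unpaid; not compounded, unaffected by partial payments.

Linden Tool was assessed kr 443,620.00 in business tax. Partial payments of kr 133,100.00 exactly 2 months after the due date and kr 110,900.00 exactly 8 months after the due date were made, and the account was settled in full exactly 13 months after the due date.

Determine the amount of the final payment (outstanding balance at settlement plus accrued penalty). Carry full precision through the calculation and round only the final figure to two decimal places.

Monthly rate = 12.6% ÷ 12 = 1.05%
Balance at month 2: kr 443,620.0000 × (1 + 0.0105)^2 = kr 452,984.9291…
After kr 133,100.00 payment: kr 452,984.9291… − kr 133,100.00 = kr 319,884.9291…
Balance at month 8: kr 319,884.9291… × (1 + 0.0105)^6 = kr 340,574.1540…
After kr 110,900.00 payment: kr 340,574.1540… − kr 110,900.00 = kr 229,674.1540…
Balance at month 13: kr 229,674.1540… × (1 + 0.0105)^5 = kr 241,987.9356…
Penalty: 13 × 1.5% × kr 443,620.00 = kr 86,505.90
Final settlement = outstanding balance + penalty = kr 241,987.9356… + kr 86,505.90 = kr 328,493.84

kr 328,493.84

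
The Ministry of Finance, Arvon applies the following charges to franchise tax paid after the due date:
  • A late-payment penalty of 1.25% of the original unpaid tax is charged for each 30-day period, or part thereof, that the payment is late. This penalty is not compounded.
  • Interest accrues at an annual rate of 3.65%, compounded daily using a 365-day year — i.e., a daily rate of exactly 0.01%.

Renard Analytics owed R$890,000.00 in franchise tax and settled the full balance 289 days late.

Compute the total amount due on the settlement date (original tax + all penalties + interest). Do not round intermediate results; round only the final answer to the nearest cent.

R$1,027,344.95

Penalty periods: ⌈289/30⌉ = 10; penalty = 10 × 1.25% × R$890,000.00 = R$111,250.00
Interest: R$890,000.00 × ((1 + 0.0001)^289 − 1) = R$890,000.00 × 0.02932017… = R$26,094.9512…
Total = R$890,000.00 + R$111,250.0000 + R$26,094.9512… = R$1,027,344.95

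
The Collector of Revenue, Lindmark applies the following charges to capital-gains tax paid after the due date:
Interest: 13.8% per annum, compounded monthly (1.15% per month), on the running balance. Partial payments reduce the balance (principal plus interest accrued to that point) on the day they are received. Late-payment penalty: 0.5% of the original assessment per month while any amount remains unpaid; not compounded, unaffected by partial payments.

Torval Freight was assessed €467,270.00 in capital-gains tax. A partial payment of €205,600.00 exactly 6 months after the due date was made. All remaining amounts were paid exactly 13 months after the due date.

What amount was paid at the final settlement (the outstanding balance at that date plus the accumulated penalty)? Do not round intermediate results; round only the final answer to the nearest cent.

Balance at month 6: €467,270.0000 × (1 + 0.0115)^6 = €500,452.9132…
After €205,600.00 payment: €500,452.9132… − €205,600.00 = €294,852.9132…
Balance at month 13: €294,852.9132… × (1 + 0.0115)^7 = €319,423.3299…
Penalty: 13 × 0.5% × €467,270.00 = €30,372.55
Final settlement = outstanding balance + penalty = €319,423.3299… + €30,372.55 = €349,795.88

€349,795.88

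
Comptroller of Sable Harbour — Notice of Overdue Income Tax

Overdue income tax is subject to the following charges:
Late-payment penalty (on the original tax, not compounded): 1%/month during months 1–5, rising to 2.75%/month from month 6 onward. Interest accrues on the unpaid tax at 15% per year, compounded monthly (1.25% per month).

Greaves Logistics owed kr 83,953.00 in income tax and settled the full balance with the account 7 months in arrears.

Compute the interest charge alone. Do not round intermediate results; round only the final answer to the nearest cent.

Interest: kr 83,953.00 × ((1 + 0.0125)^7 − 1) = kr 83,953.00 × 0.0908505… = kr 7,627.1695…

kr 7,627.17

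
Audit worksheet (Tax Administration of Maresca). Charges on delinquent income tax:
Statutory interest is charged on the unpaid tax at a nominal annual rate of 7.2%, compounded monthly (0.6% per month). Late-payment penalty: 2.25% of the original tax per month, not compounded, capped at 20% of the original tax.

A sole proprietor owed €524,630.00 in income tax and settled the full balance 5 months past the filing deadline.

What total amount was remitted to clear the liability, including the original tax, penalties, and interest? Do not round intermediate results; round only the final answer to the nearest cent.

Penalty: 5 × 2.25% × €524,630.00 = €59,020.88… (below the 20% cap of €104,926.00)
Interest: €524,630.00 × ((1 + 0.006)^5 − 1) = €524,630.00 × 0.0303622… = €15,928.9034…
Total = €524,630.00 + €59,020.8750 + €15,928.9034… = €599,579.78

€599,579.78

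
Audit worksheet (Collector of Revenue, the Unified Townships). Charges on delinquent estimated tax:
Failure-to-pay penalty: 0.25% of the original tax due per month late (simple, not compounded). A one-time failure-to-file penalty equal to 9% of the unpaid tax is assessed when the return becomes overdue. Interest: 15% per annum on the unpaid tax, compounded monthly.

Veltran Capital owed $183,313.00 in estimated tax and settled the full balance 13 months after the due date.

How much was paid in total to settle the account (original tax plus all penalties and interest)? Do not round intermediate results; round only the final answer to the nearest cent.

$237,897.00

Failure-to-file penalty: 9% × $183,313.00 = $16,498.17
Failure-to-pay penalty: 13 × 0.25% × $183,313.00 = $5,957.67…
Interest (15%/yr ÷ 12 = 1.25%/month): $183,313.00 × ((1 + 0.0125)^13 − 1) = $32,128.1603…
Total = $183,313.00 + $22,455.8425 + $32,128.1603… = $237,897.00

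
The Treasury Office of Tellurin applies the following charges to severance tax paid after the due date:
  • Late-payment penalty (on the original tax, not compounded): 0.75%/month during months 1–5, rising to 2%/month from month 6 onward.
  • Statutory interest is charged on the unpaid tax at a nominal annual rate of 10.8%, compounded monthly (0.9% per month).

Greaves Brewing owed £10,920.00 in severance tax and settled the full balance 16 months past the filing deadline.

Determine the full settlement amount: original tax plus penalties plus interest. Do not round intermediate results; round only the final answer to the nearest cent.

£15,415.11

Penalty, months 1–5: 5 × 0.75% × £10,920.00 = £409.50
Penalty, months 6–16: 11 × 2% × £10,920.00 = £2,402.40
Interest: £10,920.00 × ((1 + 0.009)^16 − 1) = £10,920.00 × 0.1541404… = £1,683.2136…
Total = £10,920.00 + £2,811.9000 + £1,683.2136… = £15,415.11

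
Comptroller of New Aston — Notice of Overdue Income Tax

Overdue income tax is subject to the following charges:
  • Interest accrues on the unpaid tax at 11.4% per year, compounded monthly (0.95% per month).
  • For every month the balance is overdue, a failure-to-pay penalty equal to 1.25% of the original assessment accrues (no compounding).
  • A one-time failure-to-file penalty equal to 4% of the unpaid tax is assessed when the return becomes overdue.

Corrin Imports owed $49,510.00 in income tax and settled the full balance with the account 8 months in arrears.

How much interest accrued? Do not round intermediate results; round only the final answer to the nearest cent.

$3,890.28

Interest: $49,510.00 × ((1 + 0.0095)^8 − 1) = $49,510.00 × 0.0785756… = $3,890.2773…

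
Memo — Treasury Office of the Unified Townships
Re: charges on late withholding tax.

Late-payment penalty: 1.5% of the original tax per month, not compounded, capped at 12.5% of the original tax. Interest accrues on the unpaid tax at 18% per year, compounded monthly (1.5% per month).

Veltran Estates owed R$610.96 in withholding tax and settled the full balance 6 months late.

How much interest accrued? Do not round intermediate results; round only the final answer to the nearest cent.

Interest: R$610.96 × ((1 + 0.015)^6 − 1) = R$610.96 × 0.0934433… = R$57.0901…

R$57.09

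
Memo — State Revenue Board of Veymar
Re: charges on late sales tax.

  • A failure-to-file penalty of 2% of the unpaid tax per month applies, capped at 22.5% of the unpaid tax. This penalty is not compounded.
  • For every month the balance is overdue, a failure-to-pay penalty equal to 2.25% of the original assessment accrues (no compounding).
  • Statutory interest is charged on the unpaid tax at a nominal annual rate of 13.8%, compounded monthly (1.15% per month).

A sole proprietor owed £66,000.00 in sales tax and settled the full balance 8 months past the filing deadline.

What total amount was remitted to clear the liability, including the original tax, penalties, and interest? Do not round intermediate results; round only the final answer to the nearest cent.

Failure-to-file: 8 × 2% × £66,000.00 = £10,560.00 (under the 22.5% cap)
Failure-to-pay penalty: 8 × 2.25% × £66,000.00 = £11,880.00
Interest: £66,000.00 × ((1 + 0.0115)^8 − 1) = £66,000.00 × 0.0957894… = £6,322.1007…
Total = £66,000.00 + £22,440.0000 + £6,322.1007… = £94,762.10

£94,762.10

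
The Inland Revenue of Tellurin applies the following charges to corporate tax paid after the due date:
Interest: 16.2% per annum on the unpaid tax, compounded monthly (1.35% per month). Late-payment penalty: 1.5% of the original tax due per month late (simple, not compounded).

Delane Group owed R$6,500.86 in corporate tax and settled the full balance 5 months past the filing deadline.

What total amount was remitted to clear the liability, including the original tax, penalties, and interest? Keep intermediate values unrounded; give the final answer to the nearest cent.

Late-payment penalty = 1.5% × R$6,500.86 × 5 mo = R$487.56…
Interest: R$6,500.86 × ((1 + 0.0135)^5 − 1) = R$6,500.86 × 0.0693473… = R$450.8169…
Total = R$6,500.86 + R$487.5645 + R$450.8169… = R$7,439.24

R$7,439.24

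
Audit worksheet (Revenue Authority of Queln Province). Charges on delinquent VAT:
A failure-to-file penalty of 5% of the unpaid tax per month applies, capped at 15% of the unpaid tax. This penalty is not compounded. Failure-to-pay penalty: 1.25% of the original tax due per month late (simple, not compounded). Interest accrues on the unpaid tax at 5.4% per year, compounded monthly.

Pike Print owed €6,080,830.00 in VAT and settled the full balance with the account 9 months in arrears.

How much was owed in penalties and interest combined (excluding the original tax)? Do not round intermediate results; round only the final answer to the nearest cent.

Failure-to-file: 9 × 5% × €6,080,830.00 = €2,736,373.50, capped at 15% × €6,080,830.00 = €912,124.50
Failure-to-pay penalty: 9 × 1.25% × €6,080,830.00 = €684,093.38…
Interest (5.4%/yr ÷ 12 = 0.45%/month): €6,080,830.00 × ((1 + 0.0045)^9 − 1) = €250,753.4014…
Penalties + interest = €1,596,217.8750 + €250,753.4014… = €1,846,971.28

€1,846,971.28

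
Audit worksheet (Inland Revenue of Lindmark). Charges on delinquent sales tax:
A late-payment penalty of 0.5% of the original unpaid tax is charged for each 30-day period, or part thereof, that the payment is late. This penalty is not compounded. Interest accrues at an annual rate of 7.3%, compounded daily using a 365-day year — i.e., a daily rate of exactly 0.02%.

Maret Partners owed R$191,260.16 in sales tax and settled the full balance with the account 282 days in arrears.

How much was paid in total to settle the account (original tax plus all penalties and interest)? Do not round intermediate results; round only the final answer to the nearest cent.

Penalty periods: ⌈282/30⌉ = 10; penalty = 10 × 0.5% × R$191,260.16 = R$9,563.01…
Interest: R$191,260.16 × ((1 + 0.0002)^282 − 1) = R$191,260.16 × 0.05801484… = R$11,095.9278…
Total = R$191,260.16 + R$9,563.0080 + R$11,095.9278… = R$211,919.10

R$211,919.10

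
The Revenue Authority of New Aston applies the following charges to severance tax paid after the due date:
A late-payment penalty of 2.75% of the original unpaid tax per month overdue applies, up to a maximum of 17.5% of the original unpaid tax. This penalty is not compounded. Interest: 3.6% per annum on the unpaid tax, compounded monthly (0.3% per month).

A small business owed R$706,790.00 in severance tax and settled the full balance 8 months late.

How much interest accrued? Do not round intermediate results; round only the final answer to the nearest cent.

R$17,142.14

Interest: R$706,790.00 × ((1 + 0.003)^8 − 1) = R$706,790.00 × 0.0242535… = R$17,142.1438…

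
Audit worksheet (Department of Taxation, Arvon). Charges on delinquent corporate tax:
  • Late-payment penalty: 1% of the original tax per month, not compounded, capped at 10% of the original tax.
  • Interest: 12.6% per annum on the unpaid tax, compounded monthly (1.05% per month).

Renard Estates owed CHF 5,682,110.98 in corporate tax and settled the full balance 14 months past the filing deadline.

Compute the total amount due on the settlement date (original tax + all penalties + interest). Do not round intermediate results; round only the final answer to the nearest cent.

CHF 7,145,064.50

Penalty (uncapped): 14 × 1% × CHF 5,682,110.98 = CHF 795,495.54…; cap = 10% × CHF 5,682,110.98 = CHF 568,211.10… → penalty = CHF 568,211.10…
Interest: CHF 5,682,110.98 × ((1 + 0.0105)^14 − 1) = CHF 5,682,110.98 × 0.1574666… = CHF 894,742.4258…
Total = CHF 5,682,110.98 + CHF 568,211.0980 + CHF 894,742.4258… = CHF 7,145,064.50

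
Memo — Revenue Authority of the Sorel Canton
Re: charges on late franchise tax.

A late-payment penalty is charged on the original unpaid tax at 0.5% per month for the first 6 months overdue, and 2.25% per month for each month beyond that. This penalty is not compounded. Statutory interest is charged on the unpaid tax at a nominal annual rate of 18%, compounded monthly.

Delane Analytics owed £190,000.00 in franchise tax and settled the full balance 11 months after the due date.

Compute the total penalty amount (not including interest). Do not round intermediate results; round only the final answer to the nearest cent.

Penalty, months 1–6: 6 × 0.5% × £190,000.00 = £5,700.00
Penalty, months 7–11: 5 × 2.25% × £190,000.00 = £21,375.00
Total penalty = £5,700.00 + £21,375.00 = £27,075.00

£27,075.00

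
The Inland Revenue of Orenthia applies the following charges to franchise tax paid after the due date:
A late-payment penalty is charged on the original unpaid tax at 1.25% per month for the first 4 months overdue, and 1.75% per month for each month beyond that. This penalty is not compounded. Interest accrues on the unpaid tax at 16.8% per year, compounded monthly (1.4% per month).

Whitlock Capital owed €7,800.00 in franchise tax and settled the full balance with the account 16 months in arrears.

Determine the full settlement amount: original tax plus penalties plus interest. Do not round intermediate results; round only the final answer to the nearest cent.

Penalty, months 1–4: 4 × 1.25% × €7,800.00 = €390.00
Penalty, months 5–16: 12 × 1.75% × €7,800.00 = €1,638.00
Interest: €7,800.00 × ((1 + 0.014)^16 − 1) = €7,800.00 × 0.2491290… = €1,943.2059…
Total = €7,800.00 + €2,028.0000 + €1,943.2059… = €11,771.21

€11,771.21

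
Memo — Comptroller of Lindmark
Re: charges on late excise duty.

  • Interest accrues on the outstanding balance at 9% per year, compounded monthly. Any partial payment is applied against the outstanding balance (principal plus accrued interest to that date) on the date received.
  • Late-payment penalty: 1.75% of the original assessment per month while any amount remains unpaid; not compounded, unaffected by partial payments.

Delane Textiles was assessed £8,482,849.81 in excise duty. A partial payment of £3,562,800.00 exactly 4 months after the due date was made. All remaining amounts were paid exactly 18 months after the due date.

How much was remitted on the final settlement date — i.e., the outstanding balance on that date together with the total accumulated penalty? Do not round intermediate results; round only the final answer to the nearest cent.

£8,420,452.21

Monthly rate = 9% ÷ 12 = 0.75%
Balance at month 4: £8,482,849.8100 × (1 + 0.0075)^4 = £8,740,212.6078…
After £3,562,800.00 payment: £8,740,212.6078… − £3,562,800.00 = £5,177,412.6078…
Balance at month 18: £5,177,412.6078… × (1 + 0.0075)^14 = £5,748,354.5156…
Penalty: 18 × 1.75% × £8,482,849.81 = £2,672,097.69…
Final settlement = outstanding balance + penalty = £5,748,354.5156… + £2,672,097.69… = £8,420,452.21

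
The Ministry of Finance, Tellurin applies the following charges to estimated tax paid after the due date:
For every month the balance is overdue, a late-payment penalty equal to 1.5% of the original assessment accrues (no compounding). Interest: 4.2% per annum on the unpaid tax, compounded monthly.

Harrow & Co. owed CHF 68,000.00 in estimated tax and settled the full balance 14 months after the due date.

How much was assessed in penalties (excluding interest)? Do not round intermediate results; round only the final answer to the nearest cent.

Late-payment penalty = 1.5% × CHF 68,000.00 × 14 mo = CHF 14,280.00

CHF 14,280.00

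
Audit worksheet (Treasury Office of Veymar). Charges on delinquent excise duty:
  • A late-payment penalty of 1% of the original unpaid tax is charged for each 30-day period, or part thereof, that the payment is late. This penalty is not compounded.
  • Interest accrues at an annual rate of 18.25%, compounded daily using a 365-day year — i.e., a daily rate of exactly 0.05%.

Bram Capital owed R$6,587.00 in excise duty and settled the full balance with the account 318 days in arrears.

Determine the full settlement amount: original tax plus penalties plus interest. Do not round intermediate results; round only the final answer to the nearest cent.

R$8,446.45

Penalty periods: ⌈318/30⌉ = 11; penalty = 11 × 1% × R$6,587.00 = R$724.57
Interest: R$6,587.00 × ((1 + 0.0005)^318 − 1) = R$6,587.00 × 0.17229136… = R$1,134.8832…
Total = R$6,587.00 + R$724.5700 + R$1,134.8832… = R$8,446.45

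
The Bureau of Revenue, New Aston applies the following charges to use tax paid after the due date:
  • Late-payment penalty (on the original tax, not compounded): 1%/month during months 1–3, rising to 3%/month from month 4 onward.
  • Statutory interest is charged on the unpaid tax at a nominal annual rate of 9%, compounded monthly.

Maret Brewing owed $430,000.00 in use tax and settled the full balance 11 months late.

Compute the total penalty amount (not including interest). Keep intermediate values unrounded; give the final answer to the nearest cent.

$116,100.00

Penalty, months 1–3: 3 × 1% × $430,000.00 = $12,900.00
Penalty, months 4–11: 8 × 3% × $430,000.00 = $103,200.00
Total penalty = $12,900.00 + $103,200.00 = $116,100.00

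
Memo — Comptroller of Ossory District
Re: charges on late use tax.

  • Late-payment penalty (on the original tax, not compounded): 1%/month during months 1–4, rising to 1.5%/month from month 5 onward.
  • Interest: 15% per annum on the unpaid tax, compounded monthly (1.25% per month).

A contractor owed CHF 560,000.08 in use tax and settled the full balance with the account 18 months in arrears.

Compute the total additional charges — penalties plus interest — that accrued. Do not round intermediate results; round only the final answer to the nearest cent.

CHF 280,323.38

Penalty, months 1–4: 4 × 1% × CHF 560,000.08 = CHF 22,400.00…
Penalty, months 5–18: 14 × 1.5% × CHF 560,000.08 = CHF 117,600.02…
Interest: CHF 560,000.08 × ((1 + 0.0125)^18 − 1) = CHF 560,000.08 × 0.2505774… = CHF 140,323.3608…
Penalties + interest = CHF 140,000.0200 + CHF 140,323.3608… = CHF 280,323.38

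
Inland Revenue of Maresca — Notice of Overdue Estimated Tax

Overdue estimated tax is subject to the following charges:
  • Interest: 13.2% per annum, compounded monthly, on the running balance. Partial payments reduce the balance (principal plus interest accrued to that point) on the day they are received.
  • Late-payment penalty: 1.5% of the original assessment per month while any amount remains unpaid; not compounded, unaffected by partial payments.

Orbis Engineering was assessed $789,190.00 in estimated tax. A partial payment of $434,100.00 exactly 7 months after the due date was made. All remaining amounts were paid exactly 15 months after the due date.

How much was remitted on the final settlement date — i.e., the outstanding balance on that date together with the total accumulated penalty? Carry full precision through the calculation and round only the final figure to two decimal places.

$633,690.52

Monthly rate = 13.2% ÷ 12 = 1.1%
Balance at month 7: $789,190.0000 × (1 + 0.011)^7 = $852,000.1333…
After $434,100.00 payment: $852,000.1333… − $434,100.00 = $417,900.1333…
Balance at month 15: $417,900.1333… × (1 + 0.011)^8 = $456,122.7714…
Penalty: 15 × 1.5% × $789,190.00 = $177,567.75
Final settlement = outstanding balance + penalty = $456,122.7714… + $177,567.75 = $633,690.52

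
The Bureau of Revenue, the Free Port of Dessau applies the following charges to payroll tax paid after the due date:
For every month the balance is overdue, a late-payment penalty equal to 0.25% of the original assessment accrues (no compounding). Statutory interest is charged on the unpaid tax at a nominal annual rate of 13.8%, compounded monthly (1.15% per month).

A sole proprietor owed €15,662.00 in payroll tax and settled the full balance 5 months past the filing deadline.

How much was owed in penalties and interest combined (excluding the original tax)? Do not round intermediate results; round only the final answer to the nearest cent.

Late-payment penalty: 5 × 0.25% × €15,662.00 = €195.78…
Interest: €15,662.00 × ((1 + 0.0115)^5 − 1) = €15,662.00 × 0.0588378… = €921.5176…
Penalties + interest = €195.7750 + €921.5176… = €1,117.29

€1,117.29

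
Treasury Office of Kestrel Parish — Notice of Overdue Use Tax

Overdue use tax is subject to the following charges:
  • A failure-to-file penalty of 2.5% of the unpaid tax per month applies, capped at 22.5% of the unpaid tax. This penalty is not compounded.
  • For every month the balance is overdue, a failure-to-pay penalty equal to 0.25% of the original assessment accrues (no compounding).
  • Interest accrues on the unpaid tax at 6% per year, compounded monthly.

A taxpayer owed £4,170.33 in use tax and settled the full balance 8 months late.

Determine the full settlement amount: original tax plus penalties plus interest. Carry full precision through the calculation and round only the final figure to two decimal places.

£5,257.56

Failure-to-file: 8 × 2.5% × £4,170.33 = £834.07… (under the 22.5% cap)
Failure-to-pay penalty = 0.25% × £4,170.33 × 8 mo = £83.41…
Interest (6%/yr ÷ 12 = 0.5%/month): £4,170.33 × ((1 + 0.005)^8 − 1) = £169.7618…
Total = £4,170.33 + £917.4726 + £169.7618… = £5,257.56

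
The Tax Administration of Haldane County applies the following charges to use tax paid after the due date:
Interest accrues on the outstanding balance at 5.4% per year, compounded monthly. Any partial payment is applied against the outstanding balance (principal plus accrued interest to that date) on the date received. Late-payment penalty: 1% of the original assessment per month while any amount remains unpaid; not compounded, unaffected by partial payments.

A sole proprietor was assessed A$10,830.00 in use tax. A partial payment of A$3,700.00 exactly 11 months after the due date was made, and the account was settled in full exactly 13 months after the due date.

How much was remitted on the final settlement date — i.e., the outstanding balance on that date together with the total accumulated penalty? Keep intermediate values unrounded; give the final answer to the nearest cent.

A$9,155.47

Monthly rate = 5.4% ÷ 12 = 0.45%
Balance at month 11: A$10,830.0000 × (1 + 0.0045)^11 = A$11,378.3112…
After A$3,700.00 payment: A$11,378.3112… − A$3,700.00 = A$7,678.3112…
Balance at month 13: A$7,678.3112… × (1 + 0.0045)^2 = A$7,747.5715…
Penalty: 13 × 1% × A$10,830.00 = A$1,407.90
Final settlement = outstanding balance + penalty = A$7,747.5715… + A$1,407.90 = A$9,155.47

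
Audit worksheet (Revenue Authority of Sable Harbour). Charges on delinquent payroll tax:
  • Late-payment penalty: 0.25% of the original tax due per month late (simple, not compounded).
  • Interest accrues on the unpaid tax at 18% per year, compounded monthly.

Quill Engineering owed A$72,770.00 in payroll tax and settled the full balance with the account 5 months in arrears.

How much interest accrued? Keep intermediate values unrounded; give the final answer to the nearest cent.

Interest (18%/yr ÷ 12 = 1.5%/month): A$72,770.00 × ((1 + 0.015)^5 − 1) = A$5,623.9570…

A$5,623.96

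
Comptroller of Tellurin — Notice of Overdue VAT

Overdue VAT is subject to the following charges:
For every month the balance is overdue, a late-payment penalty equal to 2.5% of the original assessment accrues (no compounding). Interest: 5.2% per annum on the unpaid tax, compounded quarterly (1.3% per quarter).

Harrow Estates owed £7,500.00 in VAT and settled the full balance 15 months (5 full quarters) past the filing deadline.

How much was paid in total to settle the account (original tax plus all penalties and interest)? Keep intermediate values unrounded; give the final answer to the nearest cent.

£10,812.84

Late-payment penalty: 15 × 2.5% × £7,500.00 = £2,812.50
Interest: £7,500.00 × ((1 + 0.013)^5 − 1) = £7,500.00 × 0.0667121… = £500.3408…
Total = £7,500.00 + £2,812.5000 + £500.3408… = £10,812.84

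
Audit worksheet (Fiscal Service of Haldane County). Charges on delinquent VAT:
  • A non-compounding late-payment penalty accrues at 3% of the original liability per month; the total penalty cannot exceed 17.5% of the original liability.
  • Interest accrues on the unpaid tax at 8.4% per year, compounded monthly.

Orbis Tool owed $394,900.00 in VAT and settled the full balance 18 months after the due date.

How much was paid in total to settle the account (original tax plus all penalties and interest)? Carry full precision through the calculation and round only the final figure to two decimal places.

$516,838.95

Penalty (uncapped): 18 × 3% × $394,900.00 = $213,246.00; cap = 17.5% × $394,900.00 = $69,107.50 → penalty = $69,107.50
Interest (8.4%/yr ÷ 12 = 0.7%/month): $394,900.00 × ((1 + 0.007)^18 − 1) = $52,831.4522…
Total = $394,900.00 + $69,107.5000 + $52,831.4522… = $516,838.95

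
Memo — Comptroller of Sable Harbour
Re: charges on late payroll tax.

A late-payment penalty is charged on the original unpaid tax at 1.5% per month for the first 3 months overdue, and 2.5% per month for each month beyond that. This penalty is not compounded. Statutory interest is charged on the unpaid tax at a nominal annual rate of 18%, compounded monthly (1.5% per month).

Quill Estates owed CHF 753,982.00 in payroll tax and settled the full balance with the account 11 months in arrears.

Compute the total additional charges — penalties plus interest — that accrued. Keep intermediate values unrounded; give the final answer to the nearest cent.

CHF 318,895.89

Penalty, months 1–3: 3 × 1.5% × CHF 753,982.00 = CHF 33,929.19
Penalty, months 4–11: 8 × 2.5% × CHF 753,982.00 = CHF 150,796.40
Interest: CHF 753,982.00 × ((1 + 0.015)^11 − 1) = CHF 753,982.00 × 0.1779489… = CHF 134,170.2957…
Penalties + interest = CHF 184,725.5900 + CHF 134,170.2957… = CHF 318,895.89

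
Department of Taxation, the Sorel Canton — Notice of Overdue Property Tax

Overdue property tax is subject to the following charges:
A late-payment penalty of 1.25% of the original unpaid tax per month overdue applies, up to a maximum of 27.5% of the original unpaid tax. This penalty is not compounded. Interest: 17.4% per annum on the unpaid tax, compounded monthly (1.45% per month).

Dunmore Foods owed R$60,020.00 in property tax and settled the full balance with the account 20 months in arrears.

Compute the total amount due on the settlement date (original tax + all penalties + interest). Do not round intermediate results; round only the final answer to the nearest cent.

Penalty: 20 × 1.25% × R$60,020.00 = R$15,005.00 (below the 27.5% cap of R$16,505.50)
Interest: R$60,020.00 × ((1 + 0.0145)^20 − 1) = R$60,020.00 × 0.3336474… = R$20,025.5178…
Total = R$60,020.00 + R$15,005.0000 + R$20,025.5178… = R$95,050.52

R$95,050.52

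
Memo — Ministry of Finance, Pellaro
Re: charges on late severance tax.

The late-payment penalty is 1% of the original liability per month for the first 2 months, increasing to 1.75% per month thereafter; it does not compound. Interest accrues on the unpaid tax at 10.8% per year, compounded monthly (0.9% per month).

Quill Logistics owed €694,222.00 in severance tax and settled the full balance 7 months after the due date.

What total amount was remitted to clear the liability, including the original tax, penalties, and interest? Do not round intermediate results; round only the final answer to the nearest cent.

€813,785.60

Penalty, months 1–2: 2 × 1% × €694,222.00 = €13,884.44
Penalty, months 3–7: 5 × 1.75% × €694,222.00 = €60,744.43…
Interest: €694,222.00 × ((1 + 0.009)^7 − 1) = €694,222.00 × 0.0647267… = €44,934.7310…
Total = €694,222.00 + €74,628.8650 + €44,934.7310… = €813,785.60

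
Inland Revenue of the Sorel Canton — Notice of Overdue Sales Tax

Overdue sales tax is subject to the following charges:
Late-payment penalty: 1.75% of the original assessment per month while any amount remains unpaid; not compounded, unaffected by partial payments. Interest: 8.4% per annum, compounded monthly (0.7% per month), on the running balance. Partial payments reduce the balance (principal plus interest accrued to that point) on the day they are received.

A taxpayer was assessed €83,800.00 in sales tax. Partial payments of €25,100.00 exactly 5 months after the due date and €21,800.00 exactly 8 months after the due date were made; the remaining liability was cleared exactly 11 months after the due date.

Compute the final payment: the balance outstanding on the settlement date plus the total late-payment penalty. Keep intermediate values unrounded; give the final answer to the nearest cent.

€58,180.92

Balance at month 5: €83,800.0000 × (1 + 0.007)^5 = €86,774.3504…
After €25,100.00 payment: €86,774.3504… − €25,100.00 = €61,674.3504…
Balance at month 8: €61,674.3504… × (1 + 0.007)^3 = €62,978.5991…
After €21,800.00 payment: €62,978.5991… − €21,800.00 = €41,178.5991…
Balance at month 11: €41,178.5991… × (1 + 0.007)^3 = €42,049.4170…
Penalty: 11 × 1.75% × €83,800.00 = €16,131.50
Final settlement = outstanding balance + penalty = €42,049.4170… + €16,131.50 = €58,180.92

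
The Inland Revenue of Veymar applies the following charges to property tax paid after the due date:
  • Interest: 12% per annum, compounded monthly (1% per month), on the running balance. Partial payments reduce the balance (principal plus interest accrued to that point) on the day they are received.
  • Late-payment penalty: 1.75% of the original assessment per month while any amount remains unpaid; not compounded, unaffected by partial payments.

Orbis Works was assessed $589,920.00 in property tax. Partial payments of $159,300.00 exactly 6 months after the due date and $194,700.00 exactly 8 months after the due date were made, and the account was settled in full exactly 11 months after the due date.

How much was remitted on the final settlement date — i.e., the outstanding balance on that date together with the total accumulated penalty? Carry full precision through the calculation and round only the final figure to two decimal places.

$403,689.17

Balance at month 6: $589,920.0000 × (1 + 0.01)^6 = $626,211.9672…
After $159,300.00 payment: $626,211.9672… − $159,300.00 = $466,911.9672…
Balance at month 8: $466,911.9672… × (1 + 0.01)^2 = $476,296.8978…
After $194,700.00 payment: $476,296.8978… − $194,700.00 = $281,596.8978…
Balance at month 11: $281,596.8978… × (1 + 0.01)^3 = $290,129.5654…
Penalty: 11 × 1.75% × $589,920.00 = $113,559.60
Final settlement = outstanding balance + penalty = $290,129.5654… + $113,559.60 = $403,689.17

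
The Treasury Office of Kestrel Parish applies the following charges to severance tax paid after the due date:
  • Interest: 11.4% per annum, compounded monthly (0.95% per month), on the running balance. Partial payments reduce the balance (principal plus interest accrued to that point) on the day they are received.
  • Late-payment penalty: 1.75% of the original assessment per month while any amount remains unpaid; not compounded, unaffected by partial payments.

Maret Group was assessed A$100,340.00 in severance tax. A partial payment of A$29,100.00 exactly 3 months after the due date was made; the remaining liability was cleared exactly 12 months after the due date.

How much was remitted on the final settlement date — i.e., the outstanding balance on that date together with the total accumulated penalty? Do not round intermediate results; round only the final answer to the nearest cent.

Balance at month 3: A$100,340.0000 × (1 + 0.0095)^3 = A$103,226.9431…
After A$29,100.00 payment: A$103,226.9431… − A$29,100.00 = A$74,126.9431…
Balance at month 12: A$74,126.9431… × (1 + 0.0095)^9 = A$80,711.0505…
Penalty: 12 × 1.75% × A$100,340.00 = A$21,071.40
Final settlement = outstanding balance + penalty = A$80,711.0505… + A$21,071.40 = A$101,782.45

A$101,782.45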